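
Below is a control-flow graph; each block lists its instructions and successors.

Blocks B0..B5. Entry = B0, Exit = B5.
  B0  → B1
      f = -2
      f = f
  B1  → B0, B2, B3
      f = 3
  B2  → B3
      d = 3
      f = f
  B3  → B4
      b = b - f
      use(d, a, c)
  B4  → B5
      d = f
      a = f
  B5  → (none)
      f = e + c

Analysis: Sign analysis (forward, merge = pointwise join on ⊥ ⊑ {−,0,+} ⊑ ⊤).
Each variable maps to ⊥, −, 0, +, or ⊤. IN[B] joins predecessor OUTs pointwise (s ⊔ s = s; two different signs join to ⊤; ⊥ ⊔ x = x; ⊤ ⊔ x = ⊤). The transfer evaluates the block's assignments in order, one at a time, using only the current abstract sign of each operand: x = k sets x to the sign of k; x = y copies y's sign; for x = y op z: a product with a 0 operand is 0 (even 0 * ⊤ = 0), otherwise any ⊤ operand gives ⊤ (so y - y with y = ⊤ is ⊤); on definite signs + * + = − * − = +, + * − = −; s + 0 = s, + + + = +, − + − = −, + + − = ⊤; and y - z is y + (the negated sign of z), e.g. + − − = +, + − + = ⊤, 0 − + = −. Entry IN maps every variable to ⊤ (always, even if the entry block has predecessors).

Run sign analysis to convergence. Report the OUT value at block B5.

Per-block solution:
  B0:   IN=(all ⊤)   OUT={f:-; rest ⊤}
  B1:   IN={f:-; rest ⊤}   OUT={f:+; rest ⊤}
  B2:   IN={f:+; rest ⊤}   OUT={d:+, f:+; rest ⊤}
  B3:   IN={f:+; rest ⊤}   OUT={f:+; rest ⊤}
  B4:   IN={f:+; rest ⊤}   OUT={a:+, d:+, f:+; rest ⊤}
  B5:   IN={a:+, d:+, f:+; rest ⊤}   OUT={a:+, d:+; rest ⊤}

Merge at B5: IN[B5] = OUT[B4] = {a: +, b: ⊤, c: ⊤, d: +, e: ⊤, f: +}
Applying B5's transfer function to that IN value gives OUT[B5] (row B5 above).

Answer: {a: +, b: ⊤, c: ⊤, d: +, e: ⊤, f: ⊤}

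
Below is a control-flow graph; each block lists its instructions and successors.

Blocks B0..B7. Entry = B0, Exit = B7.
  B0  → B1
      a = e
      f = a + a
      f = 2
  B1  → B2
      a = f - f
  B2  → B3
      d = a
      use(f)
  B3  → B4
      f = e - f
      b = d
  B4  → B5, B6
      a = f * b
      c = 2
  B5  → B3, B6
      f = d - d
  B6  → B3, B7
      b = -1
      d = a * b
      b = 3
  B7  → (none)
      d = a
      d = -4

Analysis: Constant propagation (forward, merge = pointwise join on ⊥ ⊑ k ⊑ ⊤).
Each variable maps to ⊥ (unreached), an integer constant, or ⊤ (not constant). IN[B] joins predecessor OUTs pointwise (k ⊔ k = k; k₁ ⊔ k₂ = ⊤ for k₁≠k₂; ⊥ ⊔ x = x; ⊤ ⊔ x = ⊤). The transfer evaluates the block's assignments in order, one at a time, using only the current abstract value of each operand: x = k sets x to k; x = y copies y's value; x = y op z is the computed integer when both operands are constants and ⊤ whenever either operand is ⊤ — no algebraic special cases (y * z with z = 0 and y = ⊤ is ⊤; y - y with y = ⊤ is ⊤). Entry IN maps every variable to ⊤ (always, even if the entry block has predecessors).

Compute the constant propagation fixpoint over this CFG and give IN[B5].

Answer: {a: ⊤, b: ⊤, c: 2, d: ⊤, e: ⊤, f: ⊤}

Working:
Converged values:
  B0: | IN=(all ⊤) | OUT={f:2; rest ⊤}
  B1: | IN={f:2; rest ⊤} | OUT={a:0, f:2; rest ⊤}
  B2: | IN={a:0, f:2; rest ⊤} | OUT={a:0, d:0, f:2; rest ⊤}
  B3: | IN=(all ⊤) | OUT=(all ⊤)
  B4: | IN=(all ⊤) | OUT={c:2; rest ⊤}
  B5: | IN={c:2; rest ⊤} | OUT={c:2; rest ⊤}
  B6: | IN={c:2; rest ⊤} | OUT={b:3, c:2; rest ⊤}
  B7: | IN={b:3, c:2; rest ⊤} | OUT={b:3, c:2, d:-4; rest ⊤}

Merge at B5: IN[B5] = OUT[B4] = {a: ⊤, b: ⊤, c: 2, d: ⊤, e: ⊤, f: ⊤}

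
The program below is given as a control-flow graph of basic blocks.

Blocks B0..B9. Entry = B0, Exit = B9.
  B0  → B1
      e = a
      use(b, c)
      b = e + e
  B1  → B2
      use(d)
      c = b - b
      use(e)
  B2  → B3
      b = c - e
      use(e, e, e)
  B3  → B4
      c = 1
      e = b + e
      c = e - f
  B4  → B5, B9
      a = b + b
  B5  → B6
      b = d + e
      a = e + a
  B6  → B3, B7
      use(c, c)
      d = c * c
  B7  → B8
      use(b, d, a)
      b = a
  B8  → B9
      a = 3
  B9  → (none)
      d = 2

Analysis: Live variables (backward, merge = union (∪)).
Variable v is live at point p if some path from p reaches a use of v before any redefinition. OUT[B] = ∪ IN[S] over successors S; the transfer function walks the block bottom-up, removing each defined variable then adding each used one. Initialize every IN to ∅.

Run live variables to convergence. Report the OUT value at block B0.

Answer: {b, d, e, f}

Derivation:
Converged values:
  B0:  IN={a, b, c, d, f}  OUT={b, d, e, f}
  B1:  IN={b, d, e, f}  OUT={c, d, e, f}
  B2:  IN={c, d, e, f}  OUT={b, d, e, f}
  B3:  IN={b, d, e, f}  OUT={b, c, d, e, f}
  B4:  IN={b, c, d, e, f}  OUT={a, c, d, e, f}
  B5:  IN={a, c, d, e, f}  OUT={a, b, c, e, f}
  B6:  IN={a, b, c, e, f}  OUT={a, b, d, e, f}
  B7:  IN={a, b, d}  OUT={}
  B8:  IN={}  OUT={}
  B9:  IN={}  OUT={}

Merge at B0: OUT[B0] = IN[B1] = {b, d, e, f}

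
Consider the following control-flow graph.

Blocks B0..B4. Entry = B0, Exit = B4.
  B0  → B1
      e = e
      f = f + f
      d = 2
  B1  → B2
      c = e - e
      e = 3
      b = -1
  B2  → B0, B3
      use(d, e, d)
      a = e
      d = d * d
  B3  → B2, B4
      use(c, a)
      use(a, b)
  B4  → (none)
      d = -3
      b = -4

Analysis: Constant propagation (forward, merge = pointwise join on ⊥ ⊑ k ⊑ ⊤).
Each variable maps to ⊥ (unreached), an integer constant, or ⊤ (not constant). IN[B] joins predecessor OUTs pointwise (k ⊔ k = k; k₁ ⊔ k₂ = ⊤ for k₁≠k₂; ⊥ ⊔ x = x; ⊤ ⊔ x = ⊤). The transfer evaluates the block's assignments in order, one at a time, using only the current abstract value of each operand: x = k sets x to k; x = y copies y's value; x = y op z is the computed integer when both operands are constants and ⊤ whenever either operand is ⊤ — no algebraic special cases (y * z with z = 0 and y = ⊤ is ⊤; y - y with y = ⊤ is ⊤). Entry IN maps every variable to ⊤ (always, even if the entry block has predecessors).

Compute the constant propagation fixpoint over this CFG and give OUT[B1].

Per-block solution:
  B0:   IN=(all ⊤)   OUT={d:2; rest ⊤}
  B1:   IN={d:2; rest ⊤}   OUT={b:-1, d:2, e:3; rest ⊤}
  B2:   IN={b:-1, e:3; rest ⊤}   OUT={a:3, b:-1, e:3; rest ⊤}
  B3:   IN={a:3, b:-1, e:3; rest ⊤}   OUT={a:3, b:-1, e:3; rest ⊤}
  B4:   IN={a:3, b:-1, e:3; rest ⊤}   OUT={a:3, b:-4, d:-3, e:3; rest ⊤}

Merge at B1: IN[B1] = OUT[B0] = {a: ⊤, b: ⊤, c: ⊤, d: 2, e: ⊤, f: ⊤}
Applying B1's transfer function to that IN value gives OUT[B1] (row B1 above).

Answer: {a: ⊤, b: -1, c: ⊤, d: 2, e: 3, f: ⊤}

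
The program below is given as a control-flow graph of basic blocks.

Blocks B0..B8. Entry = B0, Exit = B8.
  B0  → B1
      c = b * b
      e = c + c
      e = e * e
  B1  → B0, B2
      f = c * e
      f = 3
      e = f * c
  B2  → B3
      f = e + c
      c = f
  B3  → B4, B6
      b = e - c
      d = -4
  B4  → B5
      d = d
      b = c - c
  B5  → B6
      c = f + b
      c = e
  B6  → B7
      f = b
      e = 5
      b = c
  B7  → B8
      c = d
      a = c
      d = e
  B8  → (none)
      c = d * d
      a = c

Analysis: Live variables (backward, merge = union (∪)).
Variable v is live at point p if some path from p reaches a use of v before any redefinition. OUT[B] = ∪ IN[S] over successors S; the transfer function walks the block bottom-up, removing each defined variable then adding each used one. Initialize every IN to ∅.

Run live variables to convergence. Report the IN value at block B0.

Answer: {b}

Working:
Fixpoint table:
  B0:   IN={b}   OUT={b, c, e}
  B1:   IN={b, c, e}   OUT={b, c, e}
  B2:   IN={c, e}   OUT={c, e, f}
  B3:   IN={c, e, f}   OUT={b, c, d, e, f}
  B4:   IN={c, d, e, f}   OUT={b, d, e, f}
  B5:   IN={b, d, e, f}   OUT={b, c, d}
  B6:   IN={b, c, d}   OUT={d, e}
  B7:   IN={d, e}   OUT={d}
  B8:   IN={d}   OUT={}

Merge at B0: OUT[B0] = IN[B1] = {b, c, e}
Applying B0's transfer function to that OUT value gives IN[B0] (row B0 above).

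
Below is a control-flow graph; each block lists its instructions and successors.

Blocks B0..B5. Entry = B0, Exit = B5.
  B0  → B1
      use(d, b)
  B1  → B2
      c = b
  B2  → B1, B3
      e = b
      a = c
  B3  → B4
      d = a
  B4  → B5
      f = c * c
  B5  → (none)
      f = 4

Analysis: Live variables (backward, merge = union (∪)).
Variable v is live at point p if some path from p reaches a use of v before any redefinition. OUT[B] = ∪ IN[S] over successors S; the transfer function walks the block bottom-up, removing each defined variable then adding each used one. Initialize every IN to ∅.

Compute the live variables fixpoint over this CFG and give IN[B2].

Fixpoint table:
  B0:   IN={b, d}   OUT={b}
  B1:   IN={b}   OUT={b, c}
  B2:   IN={b, c}   OUT={a, b, c}
  B3:   IN={a, c}   OUT={c}
  B4:   IN={c}   OUT={}
  B5:   IN={}   OUT={}

Merge at B2: OUT[B2] = IN[B1] ⊔ IN[B3] = {a, b, c}
Applying B2's transfer function to that OUT value gives IN[B2] (row B2 above).

Answer: {b, c}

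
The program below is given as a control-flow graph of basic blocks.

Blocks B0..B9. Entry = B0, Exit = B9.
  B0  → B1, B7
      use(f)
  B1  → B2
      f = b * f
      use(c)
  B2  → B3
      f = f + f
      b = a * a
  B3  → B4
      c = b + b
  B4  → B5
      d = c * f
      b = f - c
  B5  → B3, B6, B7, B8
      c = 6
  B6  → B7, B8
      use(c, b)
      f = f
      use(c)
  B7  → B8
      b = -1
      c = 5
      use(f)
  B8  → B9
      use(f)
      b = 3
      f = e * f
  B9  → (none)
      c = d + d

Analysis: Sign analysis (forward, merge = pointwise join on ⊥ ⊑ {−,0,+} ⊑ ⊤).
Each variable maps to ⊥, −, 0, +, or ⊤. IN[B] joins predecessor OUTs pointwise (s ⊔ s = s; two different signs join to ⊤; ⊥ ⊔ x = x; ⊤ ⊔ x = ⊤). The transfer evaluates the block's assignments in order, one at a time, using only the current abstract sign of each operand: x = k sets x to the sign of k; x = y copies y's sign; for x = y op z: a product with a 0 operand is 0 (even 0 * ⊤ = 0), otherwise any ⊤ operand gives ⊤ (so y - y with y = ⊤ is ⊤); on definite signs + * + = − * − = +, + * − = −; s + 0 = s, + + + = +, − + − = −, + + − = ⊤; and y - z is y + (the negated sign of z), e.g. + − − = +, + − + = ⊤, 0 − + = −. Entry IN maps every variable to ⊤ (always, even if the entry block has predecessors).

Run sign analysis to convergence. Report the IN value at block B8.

Converged values:
  B0:   IN=(all ⊤)   OUT=(all ⊤)
  B1:   IN=(all ⊤)   OUT=(all ⊤)
  B2:   IN=(all ⊤)   OUT=(all ⊤)
  B3:   IN=(all ⊤)   OUT=(all ⊤)
  B4:   IN=(all ⊤)   OUT=(all ⊤)
  B5:   IN=(all ⊤)   OUT={c:+; rest ⊤}
  B6:   IN={c:+; rest ⊤}   OUT={c:+; rest ⊤}
  B7:   IN=(all ⊤)   OUT={b:-, c:+; rest ⊤}
  B8:   IN={c:+; rest ⊤}   OUT={b:+, c:+; rest ⊤}
  B9:   IN={b:+, c:+; rest ⊤}   OUT={b:+; rest ⊤}

Merge at B8: IN[B8] = OUT[B5] ⊔ OUT[B6] ⊔ OUT[B7] = {a: ⊤, b: ⊤, c: +, d: ⊤, e: ⊤, f: ⊤}

Answer: {a: ⊤, b: ⊤, c: +, d: ⊤, e: ⊤, f: ⊤}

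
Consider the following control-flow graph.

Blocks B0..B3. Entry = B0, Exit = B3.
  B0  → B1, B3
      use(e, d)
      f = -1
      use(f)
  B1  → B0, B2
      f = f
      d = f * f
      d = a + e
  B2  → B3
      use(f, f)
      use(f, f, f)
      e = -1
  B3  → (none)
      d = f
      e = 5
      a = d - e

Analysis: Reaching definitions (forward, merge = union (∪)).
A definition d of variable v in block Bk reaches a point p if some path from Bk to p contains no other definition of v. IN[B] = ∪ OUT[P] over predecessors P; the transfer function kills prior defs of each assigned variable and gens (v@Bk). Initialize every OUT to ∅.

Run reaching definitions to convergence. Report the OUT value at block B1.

Answer: {d@B1, f@B1}

Working:
Converged values:
  B0: | IN={d@B1, f@B1} | OUT={d@B1, f@B0}
  B1: | IN={d@B1, f@B0} | OUT={d@B1, f@B1}
  B2: | IN={d@B1, f@B1} | OUT={d@B1, e@B2, f@B1}
  B3: | IN={d@B1, e@B2, f@B0, f@B1} | OUT={a@B3, d@B3, e@B3, f@B0, f@B1}

Merge at B1: IN[B1] = OUT[B0] = {d@B1, f@B0}
Applying B1's transfer function to that IN value gives OUT[B1] (row B1 above).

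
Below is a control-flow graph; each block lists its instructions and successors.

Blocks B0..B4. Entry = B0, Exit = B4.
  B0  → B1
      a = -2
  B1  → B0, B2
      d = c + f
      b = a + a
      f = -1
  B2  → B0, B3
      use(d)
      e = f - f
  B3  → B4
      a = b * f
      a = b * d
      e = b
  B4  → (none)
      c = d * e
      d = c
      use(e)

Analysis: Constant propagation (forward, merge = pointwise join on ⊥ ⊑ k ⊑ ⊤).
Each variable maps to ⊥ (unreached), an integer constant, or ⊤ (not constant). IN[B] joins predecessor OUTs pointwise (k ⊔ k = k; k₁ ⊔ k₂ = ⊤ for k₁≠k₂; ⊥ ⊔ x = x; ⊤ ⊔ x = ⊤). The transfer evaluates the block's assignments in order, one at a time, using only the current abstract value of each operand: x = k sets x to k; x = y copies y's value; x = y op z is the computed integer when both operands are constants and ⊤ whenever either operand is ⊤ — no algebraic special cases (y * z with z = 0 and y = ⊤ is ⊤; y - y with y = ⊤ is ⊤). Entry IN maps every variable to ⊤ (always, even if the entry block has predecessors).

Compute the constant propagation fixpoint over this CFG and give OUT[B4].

Converged values:
  B0:   IN=(all ⊤)   OUT={a:-2; rest ⊤}
  B1:   IN={a:-2; rest ⊤}   OUT={a:-2, b:-4, f:-1; rest ⊤}
  B2:   IN={a:-2, b:-4, f:-1; rest ⊤}   OUT={a:-2, b:-4, e:0, f:-1; rest ⊤}
  B3:   IN={a:-2, b:-4, e:0, f:-1; rest ⊤}   OUT={b:-4, e:-4, f:-1; rest ⊤}
  B4:   IN={b:-4, e:-4, f:-1; rest ⊤}   OUT={b:-4, e:-4, f:-1; rest ⊤}

Merge at B4: IN[B4] = OUT[B3] = {a: ⊤, b: -4, c: ⊤, d: ⊤, e: -4, f: -1}
Applying B4's transfer function to that IN value gives OUT[B4] (row B4 above).

Answer: {a: ⊤, b: -4, c: ⊤, d: ⊤, e: -4, f: -1}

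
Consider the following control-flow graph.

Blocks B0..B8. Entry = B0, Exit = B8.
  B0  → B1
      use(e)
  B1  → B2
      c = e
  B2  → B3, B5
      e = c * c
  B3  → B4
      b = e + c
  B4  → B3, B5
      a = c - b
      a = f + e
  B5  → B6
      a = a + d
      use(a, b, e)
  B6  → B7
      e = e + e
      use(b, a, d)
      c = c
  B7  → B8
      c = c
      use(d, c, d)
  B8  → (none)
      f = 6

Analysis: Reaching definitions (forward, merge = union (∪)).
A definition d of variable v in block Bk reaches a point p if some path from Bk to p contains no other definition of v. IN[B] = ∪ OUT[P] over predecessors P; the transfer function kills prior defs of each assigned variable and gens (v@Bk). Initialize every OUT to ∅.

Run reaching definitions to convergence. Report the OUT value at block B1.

Fixpoint table:
  B0:   IN={}   OUT={}
  B1:   IN={}   OUT={c@B1}
  B2:   IN={c@B1}   OUT={c@B1, e@B2}
  B3:   IN={a@B4, b@B3, c@B1, e@B2}   OUT={a@B4, b@B3, c@B1, e@B2}
  B4:   IN={a@B4, b@B3, c@B1, e@B2}   OUT={a@B4, b@B3, c@B1, e@B2}
  B5:   IN={a@B4, b@B3, c@B1, e@B2}   OUT={a@B5, b@B3, c@B1, e@B2}
  B6:   IN={a@B5, b@B3, c@B1, e@B2}   OUT={a@B5, b@B3, c@B6, e@B6}
  B7:   IN={a@B5, b@B3, c@B6, e@B6}   OUT={a@B5, b@B3, c@B7, e@B6}
  B8:   IN={a@B5, b@B3, c@B7, e@B6}   OUT={a@B5, b@B3, c@B7, e@B6, f@B8}

Merge at B1: IN[B1] = OUT[B0] = {}
Applying B1's transfer function to that IN value gives OUT[B1] (row B1 above).

Answer: {c@B1}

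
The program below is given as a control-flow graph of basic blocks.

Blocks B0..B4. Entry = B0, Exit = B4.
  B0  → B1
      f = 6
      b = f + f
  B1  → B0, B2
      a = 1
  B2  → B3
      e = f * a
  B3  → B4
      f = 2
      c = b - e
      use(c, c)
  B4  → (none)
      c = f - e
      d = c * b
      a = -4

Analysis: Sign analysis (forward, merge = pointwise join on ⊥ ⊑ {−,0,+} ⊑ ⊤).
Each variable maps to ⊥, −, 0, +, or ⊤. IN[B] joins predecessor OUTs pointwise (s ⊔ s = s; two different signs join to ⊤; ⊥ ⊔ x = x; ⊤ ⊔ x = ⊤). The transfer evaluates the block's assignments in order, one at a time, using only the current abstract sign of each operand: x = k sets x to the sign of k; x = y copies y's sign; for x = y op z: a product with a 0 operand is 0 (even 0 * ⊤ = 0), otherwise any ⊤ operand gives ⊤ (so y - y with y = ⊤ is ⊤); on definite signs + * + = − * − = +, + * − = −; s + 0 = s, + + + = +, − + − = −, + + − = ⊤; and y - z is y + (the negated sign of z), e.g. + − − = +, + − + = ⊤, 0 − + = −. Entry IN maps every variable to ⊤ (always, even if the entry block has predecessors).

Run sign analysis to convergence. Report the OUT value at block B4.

Answer: {a: -, b: +, c: ⊤, d: ⊤, e: +, f: +}

Derivation:
Fixpoint table:
  B0:   IN=(all ⊤)   OUT={b:+, f:+; rest ⊤}
  B1:   IN={b:+, f:+; rest ⊤}   OUT={a:+, b:+, f:+; rest ⊤}
  B2:   IN={a:+, b:+, f:+; rest ⊤}   OUT={a:+, b:+, e:+, f:+; rest ⊤}
  B3:   IN={a:+, b:+, e:+, f:+; rest ⊤}   OUT={a:+, b:+, e:+, f:+; rest ⊤}
  B4:   IN={a:+, b:+, e:+, f:+; rest ⊤}   OUT={a:-, b:+, e:+, f:+; rest ⊤}

Merge at B4: IN[B4] = OUT[B3] = {a: +, b: +, c: ⊤, d: ⊤, e: +, f: +}
Applying B4's transfer function to that IN value gives OUT[B4] (row B4 above).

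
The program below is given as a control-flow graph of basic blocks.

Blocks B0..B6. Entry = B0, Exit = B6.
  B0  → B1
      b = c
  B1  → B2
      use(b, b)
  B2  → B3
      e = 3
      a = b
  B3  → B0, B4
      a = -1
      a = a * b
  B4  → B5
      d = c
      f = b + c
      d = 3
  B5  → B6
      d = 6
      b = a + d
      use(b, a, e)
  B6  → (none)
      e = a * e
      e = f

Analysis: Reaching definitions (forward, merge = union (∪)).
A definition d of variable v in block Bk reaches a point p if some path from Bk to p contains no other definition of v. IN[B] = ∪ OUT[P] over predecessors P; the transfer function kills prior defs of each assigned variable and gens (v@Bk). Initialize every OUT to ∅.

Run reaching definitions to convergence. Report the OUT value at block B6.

Fixpoint table:
  B0:  IN={a@B3, b@B0, e@B2}  OUT={a@B3, b@B0, e@B2}
  B1:  IN={a@B3, b@B0, e@B2}  OUT={a@B3, b@B0, e@B2}
  B2:  IN={a@B3, b@B0, e@B2}  OUT={a@B2, b@B0, e@B2}
  B3:  IN={a@B2, b@B0, e@B2}  OUT={a@B3, b@B0, e@B2}
  B4:  IN={a@B3, b@B0, e@B2}  OUT={a@B3, b@B0, d@B4, e@B2, f@B4}
  B5:  IN={a@B3, b@B0, d@B4, e@B2, f@B4}  OUT={a@B3, b@B5, d@B5, e@B2, f@B4}
  B6:  IN={a@B3, b@B5, d@B5, e@B2, f@B4}  OUT={a@B3, b@B5, d@B5, e@B6, f@B4}

Merge at B6: IN[B6] = OUT[B5] = {a@B3, b@B5, d@B5, e@B2, f@B4}
Applying B6's transfer function to that IN value gives OUT[B6] (row B6 above).

Answer: {a@B3, b@B5, d@B5, e@B6, f@B4}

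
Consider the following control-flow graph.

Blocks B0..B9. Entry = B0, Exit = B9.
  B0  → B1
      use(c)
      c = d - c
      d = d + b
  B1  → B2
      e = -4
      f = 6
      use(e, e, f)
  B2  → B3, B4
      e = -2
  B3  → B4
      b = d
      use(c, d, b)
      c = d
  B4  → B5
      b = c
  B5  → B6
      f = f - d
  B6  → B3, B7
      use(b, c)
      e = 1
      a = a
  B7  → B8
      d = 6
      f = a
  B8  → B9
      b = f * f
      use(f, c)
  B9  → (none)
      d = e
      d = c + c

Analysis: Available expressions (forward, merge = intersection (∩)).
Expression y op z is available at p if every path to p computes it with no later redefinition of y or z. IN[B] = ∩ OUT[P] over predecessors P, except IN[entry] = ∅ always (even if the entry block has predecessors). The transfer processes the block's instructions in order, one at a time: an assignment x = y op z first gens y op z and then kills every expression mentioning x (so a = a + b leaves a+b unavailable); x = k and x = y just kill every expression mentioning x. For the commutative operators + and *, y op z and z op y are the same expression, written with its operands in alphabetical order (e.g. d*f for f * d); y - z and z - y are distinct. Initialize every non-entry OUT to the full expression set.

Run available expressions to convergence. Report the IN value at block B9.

Answer: {f*f}

Trace:
Per-block solution:
  B0:  IN={}  OUT={}
  B1:  IN={}  OUT={}
  B2:  IN={}  OUT={}
  B3:  IN={}  OUT={}
  B4:  IN={}  OUT={}
  B5:  IN={}  OUT={}
  B6:  IN={}  OUT={}
  B7:  IN={}  OUT={}
  B8:  IN={}  OUT={f*f}
  B9:  IN={f*f}  OUT={c+c, f*f}

Merge at B9: IN[B9] = OUT[B8] = {f*f}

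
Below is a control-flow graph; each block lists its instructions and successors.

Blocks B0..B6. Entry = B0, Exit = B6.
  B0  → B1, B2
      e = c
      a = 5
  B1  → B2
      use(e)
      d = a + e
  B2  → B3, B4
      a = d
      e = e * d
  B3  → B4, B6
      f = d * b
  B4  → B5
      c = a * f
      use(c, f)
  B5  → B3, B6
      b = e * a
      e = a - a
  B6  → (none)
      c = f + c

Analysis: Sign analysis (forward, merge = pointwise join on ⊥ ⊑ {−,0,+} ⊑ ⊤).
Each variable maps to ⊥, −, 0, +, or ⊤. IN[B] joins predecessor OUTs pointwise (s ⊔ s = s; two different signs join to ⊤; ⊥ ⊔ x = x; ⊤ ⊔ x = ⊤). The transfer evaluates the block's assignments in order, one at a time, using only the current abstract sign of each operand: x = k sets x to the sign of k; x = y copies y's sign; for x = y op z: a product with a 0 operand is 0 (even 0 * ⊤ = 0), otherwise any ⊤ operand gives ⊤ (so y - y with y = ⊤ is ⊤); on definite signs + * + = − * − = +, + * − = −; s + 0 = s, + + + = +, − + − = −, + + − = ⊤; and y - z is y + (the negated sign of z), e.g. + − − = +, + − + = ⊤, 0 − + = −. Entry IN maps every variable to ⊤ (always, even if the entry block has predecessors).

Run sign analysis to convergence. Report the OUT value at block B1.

Fixpoint table:
  B0: | IN=(all ⊤) | OUT={a:+; rest ⊤}
  B1: | IN={a:+; rest ⊤} | OUT={a:+; rest ⊤}
  B2: | IN={a:+; rest ⊤} | OUT=(all ⊤)
  B3: | IN=(all ⊤) | OUT=(all ⊤)
  B4: | IN=(all ⊤) | OUT=(all ⊤)
  B5: | IN=(all ⊤) | OUT=(all ⊤)
  B6: | IN=(all ⊤) | OUT=(all ⊤)

Merge at B1: IN[B1] = OUT[B0] = {a: +, b: ⊤, c: ⊤, d: ⊤, e: ⊤, f: ⊤}
Applying B1's transfer function to that IN value gives OUT[B1] (row B1 above).

Answer: {a: +, b: ⊤, c: ⊤, d: ⊤, e: ⊤, f: ⊤}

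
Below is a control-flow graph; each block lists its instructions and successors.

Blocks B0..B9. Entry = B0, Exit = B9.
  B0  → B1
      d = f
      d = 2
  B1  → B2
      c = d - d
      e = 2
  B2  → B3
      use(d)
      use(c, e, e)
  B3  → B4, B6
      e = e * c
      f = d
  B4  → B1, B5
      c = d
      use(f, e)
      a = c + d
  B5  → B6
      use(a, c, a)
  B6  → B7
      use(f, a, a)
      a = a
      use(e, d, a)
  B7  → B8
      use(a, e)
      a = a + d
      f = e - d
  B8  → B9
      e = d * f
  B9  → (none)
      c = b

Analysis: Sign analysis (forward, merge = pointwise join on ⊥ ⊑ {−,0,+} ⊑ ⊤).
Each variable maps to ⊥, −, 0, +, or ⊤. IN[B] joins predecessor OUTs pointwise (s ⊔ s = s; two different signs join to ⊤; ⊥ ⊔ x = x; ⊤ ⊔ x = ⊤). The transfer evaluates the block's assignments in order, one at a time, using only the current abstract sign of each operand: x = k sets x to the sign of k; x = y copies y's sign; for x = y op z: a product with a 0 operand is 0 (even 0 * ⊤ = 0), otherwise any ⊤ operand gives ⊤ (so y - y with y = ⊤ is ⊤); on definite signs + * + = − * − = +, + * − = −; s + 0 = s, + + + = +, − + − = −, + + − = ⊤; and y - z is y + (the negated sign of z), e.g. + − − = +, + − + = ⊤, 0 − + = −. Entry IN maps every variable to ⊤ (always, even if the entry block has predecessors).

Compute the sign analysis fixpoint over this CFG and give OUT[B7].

Answer: {a: ⊤, b: ⊤, c: ⊤, d: +, e: ⊤, f: ⊤}

Trace:
Fixpoint table:
  B0:  IN=(all ⊤)  OUT={d:+; rest ⊤}
  B1:  IN={d:+; rest ⊤}  OUT={d:+, e:+; rest ⊤}
  B2:  IN={d:+, e:+; rest ⊤}  OUT={d:+, e:+; rest ⊤}
  B3:  IN={d:+, e:+; rest ⊤}  OUT={d:+, f:+; rest ⊤}
  B4:  IN={d:+, f:+; rest ⊤}  OUT={a:+, c:+, d:+, f:+; rest ⊤}
  B5:  IN={a:+, c:+, d:+, f:+; rest ⊤}  OUT={a:+, c:+, d:+, f:+; rest ⊤}
  B6:  IN={d:+, f:+; rest ⊤}  OUT={d:+, f:+; rest ⊤}
  B7:  IN={d:+, f:+; rest ⊤}  OUT={d:+; rest ⊤}
  B8:  IN={d:+; rest ⊤}  OUT={d:+; rest ⊤}
  B9:  IN={d:+; rest ⊤}  OUT={d:+; rest ⊤}

Merge at B7: IN[B7] = OUT[B6] = {a: ⊤, b: ⊤, c: ⊤, d: +, e: ⊤, f: +}
Applying B7's transfer function to that IN value gives OUT[B7] (row B7 above).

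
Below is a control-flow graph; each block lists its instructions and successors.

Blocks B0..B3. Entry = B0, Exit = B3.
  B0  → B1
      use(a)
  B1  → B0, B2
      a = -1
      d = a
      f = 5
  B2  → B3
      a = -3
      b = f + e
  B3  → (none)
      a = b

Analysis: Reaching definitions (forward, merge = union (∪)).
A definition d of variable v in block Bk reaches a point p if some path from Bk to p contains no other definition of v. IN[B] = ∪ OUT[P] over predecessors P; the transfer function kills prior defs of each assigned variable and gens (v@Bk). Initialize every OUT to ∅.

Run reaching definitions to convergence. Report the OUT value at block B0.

Converged values:
  B0:   IN={a@B1, d@B1, f@B1}   OUT={a@B1, d@B1, f@B1}
  B1:   IN={a@B1, d@B1, f@B1}   OUT={a@B1, d@B1, f@B1}
  B2:   IN={a@B1, d@B1, f@B1}   OUT={a@B2, b@B2, d@B1, f@B1}
  B3:   IN={a@B2, b@B2, d@B1, f@B1}   OUT={a@B3, b@B2, d@B1, f@B1}

Merge at B0 (entry node, so the boundary value {} is joined with the incoming edge(s)): IN[B0] = {} ⊔ OUT[B1] = {a@B1, d@B1, f@B1}
Applying B0's transfer function to that IN value gives OUT[B0] (row B0 above).

Answer: {a@B1, d@B1, f@B1}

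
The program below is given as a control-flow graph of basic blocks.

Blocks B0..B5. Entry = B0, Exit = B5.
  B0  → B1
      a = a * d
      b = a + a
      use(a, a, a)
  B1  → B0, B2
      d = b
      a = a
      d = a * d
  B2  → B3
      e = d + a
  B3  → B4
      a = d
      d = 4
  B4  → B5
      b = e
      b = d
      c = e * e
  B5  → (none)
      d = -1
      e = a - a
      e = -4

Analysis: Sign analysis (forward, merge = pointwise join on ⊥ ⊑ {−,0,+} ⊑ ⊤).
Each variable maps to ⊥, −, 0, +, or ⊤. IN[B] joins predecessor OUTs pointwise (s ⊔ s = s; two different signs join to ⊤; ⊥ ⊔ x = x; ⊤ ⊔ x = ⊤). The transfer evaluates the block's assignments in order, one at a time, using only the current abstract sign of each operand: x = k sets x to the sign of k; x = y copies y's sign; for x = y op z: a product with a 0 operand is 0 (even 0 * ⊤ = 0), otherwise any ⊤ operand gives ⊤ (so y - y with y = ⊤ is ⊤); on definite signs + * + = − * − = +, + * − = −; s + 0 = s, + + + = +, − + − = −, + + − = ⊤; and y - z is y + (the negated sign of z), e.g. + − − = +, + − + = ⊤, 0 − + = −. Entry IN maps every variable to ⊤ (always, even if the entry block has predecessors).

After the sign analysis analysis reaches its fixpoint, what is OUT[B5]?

Answer: {a: ⊤, b: +, c: ⊤, d: -, e: -, f: ⊤}

Derivation:
Fixpoint table:
  B0:   IN=(all ⊤)   OUT=(all ⊤)
  B1:   IN=(all ⊤)   OUT=(all ⊤)
  B2:   IN=(all ⊤)   OUT=(all ⊤)
  B3:   IN=(all ⊤)   OUT={d:+; rest ⊤}
  B4:   IN={d:+; rest ⊤}   OUT={b:+, d:+; rest ⊤}
  B5:   IN={b:+, d:+; rest ⊤}   OUT={b:+, d:-, e:-; rest ⊤}

Merge at B5: IN[B5] = OUT[B4] = {a: ⊤, b: +, c: ⊤, d: +, e: ⊤, f: ⊤}
Applying B5's transfer function to that IN value gives OUT[B5] (row B5 above).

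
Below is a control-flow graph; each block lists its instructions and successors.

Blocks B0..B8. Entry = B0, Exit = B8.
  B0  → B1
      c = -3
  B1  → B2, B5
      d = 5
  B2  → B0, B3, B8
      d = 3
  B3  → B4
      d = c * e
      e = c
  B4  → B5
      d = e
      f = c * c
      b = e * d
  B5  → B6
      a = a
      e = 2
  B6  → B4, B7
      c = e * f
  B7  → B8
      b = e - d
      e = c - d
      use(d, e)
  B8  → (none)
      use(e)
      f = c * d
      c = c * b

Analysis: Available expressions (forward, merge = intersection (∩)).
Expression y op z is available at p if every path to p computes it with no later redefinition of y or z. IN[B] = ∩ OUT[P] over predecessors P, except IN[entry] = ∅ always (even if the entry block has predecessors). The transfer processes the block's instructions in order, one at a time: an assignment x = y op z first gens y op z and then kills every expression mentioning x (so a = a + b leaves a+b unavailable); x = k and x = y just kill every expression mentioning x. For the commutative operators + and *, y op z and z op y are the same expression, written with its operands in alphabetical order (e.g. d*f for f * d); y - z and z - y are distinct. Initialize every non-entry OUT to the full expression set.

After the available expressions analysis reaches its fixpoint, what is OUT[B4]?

Fixpoint table:
  B0:   IN={}   OUT={}
  B1:   IN={}   OUT={}
  B2:   IN={}   OUT={}
  B3:   IN={}   OUT={}
  B4:   IN={}   OUT={c*c, d*e}
  B5:   IN={}   OUT={}
  B6:   IN={}   OUT={e*f}
  B7:   IN={e*f}   OUT={c-d}
  B8:   IN={}   OUT={}

Merge at B4: IN[B4] = OUT[B3] ∩ OUT[B6] = {}
Applying B4's transfer function to that IN value gives OUT[B4] (row B4 above).

Answer: {c*c, d*e}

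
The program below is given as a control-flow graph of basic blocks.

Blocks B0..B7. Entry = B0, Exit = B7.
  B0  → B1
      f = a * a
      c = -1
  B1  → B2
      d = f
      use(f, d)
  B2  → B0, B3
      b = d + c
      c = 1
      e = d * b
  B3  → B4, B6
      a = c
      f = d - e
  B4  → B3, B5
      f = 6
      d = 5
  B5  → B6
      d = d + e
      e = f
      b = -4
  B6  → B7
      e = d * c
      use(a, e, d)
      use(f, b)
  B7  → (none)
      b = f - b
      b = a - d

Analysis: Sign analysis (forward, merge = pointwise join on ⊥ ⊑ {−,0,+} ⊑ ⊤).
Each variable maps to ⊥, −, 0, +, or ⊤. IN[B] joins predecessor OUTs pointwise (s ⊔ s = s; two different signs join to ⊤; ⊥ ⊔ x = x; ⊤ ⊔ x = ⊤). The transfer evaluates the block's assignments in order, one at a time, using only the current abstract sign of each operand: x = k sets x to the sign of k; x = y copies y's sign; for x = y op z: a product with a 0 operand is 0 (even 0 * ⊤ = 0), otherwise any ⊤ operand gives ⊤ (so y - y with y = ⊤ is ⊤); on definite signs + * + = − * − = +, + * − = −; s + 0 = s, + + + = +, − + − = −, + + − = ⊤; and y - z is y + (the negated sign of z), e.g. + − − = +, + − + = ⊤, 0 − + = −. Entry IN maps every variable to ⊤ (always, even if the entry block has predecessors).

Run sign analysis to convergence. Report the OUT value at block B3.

Per-block solution:
  B0:   IN=(all ⊤)   OUT={c:-; rest ⊤}
  B1:   IN={c:-; rest ⊤}   OUT={c:-; rest ⊤}
  B2:   IN={c:-; rest ⊤}   OUT={c:+; rest ⊤}
  B3:   IN={c:+; rest ⊤}   OUT={a:+, c:+; rest ⊤}
  B4:   IN={a:+, c:+; rest ⊤}   OUT={a:+, c:+, d:+, f:+; rest ⊤}
  B5:   IN={a:+, c:+, d:+, f:+; rest ⊤}   OUT={a:+, b:-, c:+, e:+, f:+; rest ⊤}
  B6:   IN={a:+, c:+; rest ⊤}   OUT={a:+, c:+; rest ⊤}
  B7:   IN={a:+, c:+; rest ⊤}   OUT={a:+, c:+; rest ⊤}

Merge at B3: IN[B3] = OUT[B2] ⊔ OUT[B4] = {a: ⊤, b: ⊤, c: +, d: ⊤, e: ⊤, f: ⊤}
Applying B3's transfer function to that IN value gives OUT[B3] (row B3 above).

Answer: {a: +, b: ⊤, c: +, d: ⊤, e: ⊤, f: ⊤}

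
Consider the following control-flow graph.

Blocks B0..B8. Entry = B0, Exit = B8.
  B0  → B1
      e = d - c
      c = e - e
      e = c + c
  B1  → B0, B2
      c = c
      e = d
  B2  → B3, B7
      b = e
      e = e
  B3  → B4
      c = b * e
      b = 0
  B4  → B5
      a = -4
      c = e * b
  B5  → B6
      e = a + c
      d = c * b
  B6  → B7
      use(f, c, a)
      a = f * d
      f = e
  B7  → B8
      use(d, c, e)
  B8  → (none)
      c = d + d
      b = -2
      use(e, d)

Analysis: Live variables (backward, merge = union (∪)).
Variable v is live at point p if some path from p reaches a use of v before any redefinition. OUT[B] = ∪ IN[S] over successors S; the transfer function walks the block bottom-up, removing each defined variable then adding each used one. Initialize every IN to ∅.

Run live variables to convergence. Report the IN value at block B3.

Fixpoint table:
  B0:  IN={c, d, f}  OUT={c, d, f}
  B1:  IN={c, d, f}  OUT={c, d, e, f}
  B2:  IN={c, d, e, f}  OUT={b, c, d, e, f}
  B3:  IN={b, e, f}  OUT={b, e, f}
  B4:  IN={b, e, f}  OUT={a, b, c, f}
  B5:  IN={a, b, c, f}  OUT={a, c, d, e, f}
  B6:  IN={a, c, d, e, f}  OUT={c, d, e}
  B7:  IN={c, d, e}  OUT={d, e}
  B8:  IN={d, e}  OUT={}

Merge at B3: OUT[B3] = IN[B4] = {b, e, f}
Applying B3's transfer function to that OUT value gives IN[B3] (row B3 above).

Answer: {b, e, f}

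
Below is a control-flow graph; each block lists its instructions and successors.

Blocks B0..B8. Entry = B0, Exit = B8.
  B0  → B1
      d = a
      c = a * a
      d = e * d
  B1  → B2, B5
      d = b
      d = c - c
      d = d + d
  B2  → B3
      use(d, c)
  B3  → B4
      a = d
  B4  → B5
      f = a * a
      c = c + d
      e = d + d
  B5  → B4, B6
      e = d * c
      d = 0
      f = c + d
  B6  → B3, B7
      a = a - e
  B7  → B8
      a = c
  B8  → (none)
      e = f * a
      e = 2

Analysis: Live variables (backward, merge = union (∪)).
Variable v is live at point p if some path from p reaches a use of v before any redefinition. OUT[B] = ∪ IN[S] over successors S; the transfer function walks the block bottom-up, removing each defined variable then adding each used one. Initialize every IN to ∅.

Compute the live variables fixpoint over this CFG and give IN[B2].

Converged values:
  B0:  IN={a, b, e}  OUT={a, b, c}
  B1:  IN={a, b, c}  OUT={a, c, d}
  B2:  IN={c, d}  OUT={c, d}
  B3:  IN={c, d}  OUT={a, c, d}
  B4:  IN={a, c, d}  OUT={a, c, d}
  B5:  IN={a, c, d}  OUT={a, c, d, e, f}
  B6:  IN={a, c, d, e, f}  OUT={c, d, f}
  B7:  IN={c, f}  OUT={a, f}
  B8:  IN={a, f}  OUT={}

Merge at B2: OUT[B2] = IN[B3] = {c, d}
Applying B2's transfer function to that OUT value gives IN[B2] (row B2 above).

Answer: {c, d}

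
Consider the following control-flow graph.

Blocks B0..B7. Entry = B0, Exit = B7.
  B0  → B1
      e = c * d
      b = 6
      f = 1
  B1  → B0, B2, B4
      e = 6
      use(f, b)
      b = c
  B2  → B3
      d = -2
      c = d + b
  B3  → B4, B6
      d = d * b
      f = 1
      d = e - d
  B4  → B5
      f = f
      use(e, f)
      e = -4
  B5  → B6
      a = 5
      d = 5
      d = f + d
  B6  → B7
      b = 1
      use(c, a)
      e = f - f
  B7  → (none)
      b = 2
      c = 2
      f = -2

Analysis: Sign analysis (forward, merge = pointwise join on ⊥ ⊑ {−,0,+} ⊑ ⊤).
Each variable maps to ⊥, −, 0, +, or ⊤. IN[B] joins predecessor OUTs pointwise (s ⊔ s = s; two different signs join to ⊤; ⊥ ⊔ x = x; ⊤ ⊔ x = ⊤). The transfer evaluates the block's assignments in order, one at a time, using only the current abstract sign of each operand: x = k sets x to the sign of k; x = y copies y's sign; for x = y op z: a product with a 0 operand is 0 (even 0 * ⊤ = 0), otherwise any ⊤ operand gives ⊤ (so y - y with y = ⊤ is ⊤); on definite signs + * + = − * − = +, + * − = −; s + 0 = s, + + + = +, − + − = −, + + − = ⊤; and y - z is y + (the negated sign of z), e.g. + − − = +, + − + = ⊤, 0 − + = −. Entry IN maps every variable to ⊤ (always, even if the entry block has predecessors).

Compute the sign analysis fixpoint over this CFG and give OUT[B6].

Fixpoint table:
  B0: | IN=(all ⊤) | OUT={b:+, f:+; rest ⊤}
  B1: | IN={b:+, f:+; rest ⊤} | OUT={e:+, f:+; rest ⊤}
  B2: | IN={e:+, f:+; rest ⊤} | OUT={d:-, e:+, f:+; rest ⊤}
  B3: | IN={d:-, e:+, f:+; rest ⊤} | OUT={e:+, f:+; rest ⊤}
  B4: | IN={e:+, f:+; rest ⊤} | OUT={e:-, f:+; rest ⊤}
  B5: | IN={e:-, f:+; rest ⊤} | OUT={a:+, d:+, e:-, f:+; rest ⊤}
  B6: | IN={f:+; rest ⊤} | OUT={b:+, f:+; rest ⊤}
  B7: | IN={b:+, f:+; rest ⊤} | OUT={b:+, c:+, f:-; rest ⊤}

Merge at B6: IN[B6] = OUT[B3] ⊔ OUT[B5] = {a: ⊤, b: ⊤, c: ⊤, d: ⊤, e: ⊤, f: +}
Applying B6's transfer function to that IN value gives OUT[B6] (row B6 above).

Answer: {a: ⊤, b: +, c: ⊤, d: ⊤, e: ⊤, f: +}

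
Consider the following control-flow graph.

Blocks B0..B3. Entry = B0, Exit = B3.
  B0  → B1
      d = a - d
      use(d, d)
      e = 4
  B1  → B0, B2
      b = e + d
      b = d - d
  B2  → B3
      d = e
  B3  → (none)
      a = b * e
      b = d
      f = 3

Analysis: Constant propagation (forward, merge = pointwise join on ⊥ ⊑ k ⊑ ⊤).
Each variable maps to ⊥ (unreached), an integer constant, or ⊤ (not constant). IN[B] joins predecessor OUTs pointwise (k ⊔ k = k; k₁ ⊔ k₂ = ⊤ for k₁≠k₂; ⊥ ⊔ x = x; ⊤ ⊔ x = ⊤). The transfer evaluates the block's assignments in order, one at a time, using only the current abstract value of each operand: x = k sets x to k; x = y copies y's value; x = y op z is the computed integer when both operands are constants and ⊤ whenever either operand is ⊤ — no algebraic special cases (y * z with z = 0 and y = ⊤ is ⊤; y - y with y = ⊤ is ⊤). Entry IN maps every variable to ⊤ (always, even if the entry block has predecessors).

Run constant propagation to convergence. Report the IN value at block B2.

Answer: {a: ⊤, b: ⊤, c: ⊤, d: ⊤, e: 4, f: ⊤}

Derivation:
Fixpoint table:
  B0: | IN=(all ⊤) | OUT={e:4; rest ⊤}
  B1: | IN={e:4; rest ⊤} | OUT={e:4; rest ⊤}
  B2: | IN={e:4; rest ⊤} | OUT={d:4, e:4; rest ⊤}
  B3: | IN={d:4, e:4; rest ⊤} | OUT={b:4, d:4, e:4, f:3; rest ⊤}

Merge at B2: IN[B2] = OUT[B1] = {a: ⊤, b: ⊤, c: ⊤, d: ⊤, e: 4, f: ⊤}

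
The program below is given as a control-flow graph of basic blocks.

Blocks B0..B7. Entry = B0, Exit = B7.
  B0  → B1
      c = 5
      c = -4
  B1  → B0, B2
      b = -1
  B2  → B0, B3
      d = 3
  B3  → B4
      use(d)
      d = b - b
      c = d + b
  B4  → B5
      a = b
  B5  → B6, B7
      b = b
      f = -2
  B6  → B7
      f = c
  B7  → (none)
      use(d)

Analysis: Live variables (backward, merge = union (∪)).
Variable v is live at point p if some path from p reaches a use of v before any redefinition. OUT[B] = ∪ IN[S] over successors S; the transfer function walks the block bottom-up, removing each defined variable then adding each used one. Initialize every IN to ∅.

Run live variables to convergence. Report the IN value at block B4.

Answer: {b, c, d}

Working:
Converged values:
  B0:   IN={}   OUT={}
  B1:   IN={}   OUT={b}
  B2:   IN={b}   OUT={b, d}
  B3:   IN={b, d}   OUT={b, c, d}
  B4:   IN={b, c, d}   OUT={b, c, d}
  B5:   IN={b, c, d}   OUT={c, d}
  B6:   IN={c, d}   OUT={d}
  B7:   IN={d}   OUT={}

Merge at B4: OUT[B4] = IN[B5] = {b, c, d}
Applying B4's transfer function to that OUT value gives IN[B4] (row B4 above).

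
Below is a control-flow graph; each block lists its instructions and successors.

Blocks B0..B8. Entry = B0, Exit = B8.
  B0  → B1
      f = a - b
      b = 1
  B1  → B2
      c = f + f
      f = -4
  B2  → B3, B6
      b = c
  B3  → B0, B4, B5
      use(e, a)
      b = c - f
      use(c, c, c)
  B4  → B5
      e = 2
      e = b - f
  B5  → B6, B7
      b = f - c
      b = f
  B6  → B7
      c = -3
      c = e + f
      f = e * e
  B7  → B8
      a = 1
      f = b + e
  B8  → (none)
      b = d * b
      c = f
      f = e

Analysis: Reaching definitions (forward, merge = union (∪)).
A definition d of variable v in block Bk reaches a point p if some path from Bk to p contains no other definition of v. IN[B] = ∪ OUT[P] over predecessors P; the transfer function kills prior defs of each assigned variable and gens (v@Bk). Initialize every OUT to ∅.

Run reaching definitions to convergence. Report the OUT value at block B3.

Answer: {b@B3, c@B1, f@B1}

Working:
Fixpoint table:
  B0:  IN={b@B3, c@B1, f@B1}  OUT={b@B0, c@B1, f@B0}
  B1:  IN={b@B0, c@B1, f@B0}  OUT={b@B0, c@B1, f@B1}
  B2:  IN={b@B0, c@B1, f@B1}  OUT={b@B2, c@B1, f@B1}
  B3:  IN={b@B2, c@B1, f@B1}  OUT={b@B3, c@B1, f@B1}
  B4:  IN={b@B3, c@B1, f@B1}  OUT={b@B3, c@B1, e@B4, f@B1}
  B5:  IN={b@B3, c@B1, e@B4, f@B1}  OUT={b@B5, c@B1, e@B4, f@B1}
  B6:  IN={b@B2, b@B5, c@B1, e@B4, f@B1}  OUT={b@B2, b@B5, c@B6, e@B4, f@B6}
  B7:  IN={b@B2, b@B5, c@B1, c@B6, e@B4, f@B1, f@B6}  OUT={a@B7, b@B2, b@B5, c@B1, c@B6, e@B4, f@B7}
  B8:  IN={a@B7, b@B2, b@B5, c@B1, c@B6, e@B4, f@B7}  OUT={a@B7, b@B8, c@B8, e@B4, f@B8}

Merge at B3: IN[B3] = OUT[B2] = {b@B2, c@B1, f@B1}
Applying B3's transfer function to that IN value gives OUT[B3] (row B3 above).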